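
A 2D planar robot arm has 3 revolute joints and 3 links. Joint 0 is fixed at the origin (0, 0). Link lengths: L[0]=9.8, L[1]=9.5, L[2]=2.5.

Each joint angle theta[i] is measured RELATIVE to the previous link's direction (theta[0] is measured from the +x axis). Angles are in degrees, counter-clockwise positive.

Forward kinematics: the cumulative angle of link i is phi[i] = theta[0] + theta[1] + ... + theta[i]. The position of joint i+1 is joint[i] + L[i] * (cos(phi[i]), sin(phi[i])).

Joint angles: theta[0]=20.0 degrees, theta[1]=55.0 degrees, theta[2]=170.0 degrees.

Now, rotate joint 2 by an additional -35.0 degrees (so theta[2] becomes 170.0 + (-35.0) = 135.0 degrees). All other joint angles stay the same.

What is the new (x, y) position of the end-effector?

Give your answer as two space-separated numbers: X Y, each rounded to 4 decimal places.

Answer: 9.5027 11.2781

Derivation:
joint[0] = (0.0000, 0.0000)  (base)
link 0: phi[0] = 20 = 20 deg
  cos(20 deg) = 0.9397, sin(20 deg) = 0.3420
  joint[1] = (0.0000, 0.0000) + 9.8 * (0.9397, 0.3420) = (0.0000 + 9.2090, 0.0000 + 3.3518) = (9.2090, 3.3518)
link 1: phi[1] = 20 + 55 = 75 deg
  cos(75 deg) = 0.2588, sin(75 deg) = 0.9659
  joint[2] = (9.2090, 3.3518) + 9.5 * (0.2588, 0.9659) = (9.2090 + 2.4588, 3.3518 + 9.1763) = (11.6678, 12.5281)
link 2: phi[2] = 20 + 55 + 135 = 210 deg
  cos(210 deg) = -0.8660, sin(210 deg) = -0.5000
  joint[3] = (11.6678, 12.5281) + 2.5 * (-0.8660, -0.5000) = (11.6678 + -2.1651, 12.5281 + -1.2500) = (9.5027, 11.2781)
End effector: (9.5027, 11.2781)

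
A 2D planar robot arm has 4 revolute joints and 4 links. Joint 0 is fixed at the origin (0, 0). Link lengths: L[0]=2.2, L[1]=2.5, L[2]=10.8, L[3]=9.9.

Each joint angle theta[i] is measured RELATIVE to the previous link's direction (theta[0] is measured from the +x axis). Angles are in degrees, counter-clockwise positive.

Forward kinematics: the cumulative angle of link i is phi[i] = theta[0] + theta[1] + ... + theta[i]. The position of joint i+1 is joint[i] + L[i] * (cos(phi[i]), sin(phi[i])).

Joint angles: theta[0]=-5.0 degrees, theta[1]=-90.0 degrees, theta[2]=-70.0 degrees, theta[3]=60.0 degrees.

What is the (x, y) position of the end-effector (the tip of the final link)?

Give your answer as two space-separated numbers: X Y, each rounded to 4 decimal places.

Answer: -11.0206 -15.0401

Derivation:
joint[0] = (0.0000, 0.0000)  (base)
link 0: phi[0] = -5 = -5 deg
  cos(-5 deg) = 0.9962, sin(-5 deg) = -0.0872
  joint[1] = (0.0000, 0.0000) + 2.2 * (0.9962, -0.0872) = (0.0000 + 2.1916, 0.0000 + -0.1917) = (2.1916, -0.1917)
link 1: phi[1] = -5 + -90 = -95 deg
  cos(-95 deg) = -0.0872, sin(-95 deg) = -0.9962
  joint[2] = (2.1916, -0.1917) + 2.5 * (-0.0872, -0.9962) = (2.1916 + -0.2179, -0.1917 + -2.4905) = (1.9737, -2.6822)
link 2: phi[2] = -5 + -90 + -70 = -165 deg
  cos(-165 deg) = -0.9659, sin(-165 deg) = -0.2588
  joint[3] = (1.9737, -2.6822) + 10.8 * (-0.9659, -0.2588) = (1.9737 + -10.4320, -2.6822 + -2.7952) = (-8.4583, -5.4775)
link 3: phi[3] = -5 + -90 + -70 + 60 = -105 deg
  cos(-105 deg) = -0.2588, sin(-105 deg) = -0.9659
  joint[4] = (-8.4583, -5.4775) + 9.9 * (-0.2588, -0.9659) = (-8.4583 + -2.5623, -5.4775 + -9.5627) = (-11.0206, -15.0401)
End effector: (-11.0206, -15.0401)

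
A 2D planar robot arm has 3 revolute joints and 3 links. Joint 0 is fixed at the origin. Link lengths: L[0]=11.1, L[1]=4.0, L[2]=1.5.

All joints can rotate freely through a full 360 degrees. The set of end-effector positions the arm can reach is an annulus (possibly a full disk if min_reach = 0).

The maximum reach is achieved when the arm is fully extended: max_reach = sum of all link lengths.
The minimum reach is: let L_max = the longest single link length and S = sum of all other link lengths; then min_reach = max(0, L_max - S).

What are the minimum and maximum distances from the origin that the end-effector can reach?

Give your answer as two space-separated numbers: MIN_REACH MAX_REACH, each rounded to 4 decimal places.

Answer: 5.6000 16.6000

Derivation:
Link lengths: [11.1, 4.0, 1.5]
max_reach = 11.1 + 4 + 1.5 = 16.6
L_max = max([11.1, 4.0, 1.5]) = 11.1
S (sum of others) = 16.6 - 11.1 = 5.5
min_reach = max(0, 11.1 - 5.5) = max(0, 5.6) = 5.6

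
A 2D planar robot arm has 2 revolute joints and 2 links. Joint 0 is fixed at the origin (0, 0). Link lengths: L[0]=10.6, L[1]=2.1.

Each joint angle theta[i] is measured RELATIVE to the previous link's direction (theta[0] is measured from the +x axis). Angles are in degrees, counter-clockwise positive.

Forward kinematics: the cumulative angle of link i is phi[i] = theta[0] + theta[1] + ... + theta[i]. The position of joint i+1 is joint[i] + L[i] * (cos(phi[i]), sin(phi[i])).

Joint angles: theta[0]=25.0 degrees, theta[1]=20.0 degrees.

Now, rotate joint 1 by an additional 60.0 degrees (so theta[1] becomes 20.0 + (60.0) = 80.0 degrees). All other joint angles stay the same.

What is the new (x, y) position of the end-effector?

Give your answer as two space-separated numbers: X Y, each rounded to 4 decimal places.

joint[0] = (0.0000, 0.0000)  (base)
link 0: phi[0] = 25 = 25 deg
  cos(25 deg) = 0.9063, sin(25 deg) = 0.4226
  joint[1] = (0.0000, 0.0000) + 10.6 * (0.9063, 0.4226) = (0.0000 + 9.6069, 0.0000 + 4.4798) = (9.6069, 4.4798)
link 1: phi[1] = 25 + 80 = 105 deg
  cos(105 deg) = -0.2588, sin(105 deg) = 0.9659
  joint[2] = (9.6069, 4.4798) + 2.1 * (-0.2588, 0.9659) = (9.6069 + -0.5435, 4.4798 + 2.0284) = (9.0633, 6.5082)
End effector: (9.0633, 6.5082)

Answer: 9.0633 6.5082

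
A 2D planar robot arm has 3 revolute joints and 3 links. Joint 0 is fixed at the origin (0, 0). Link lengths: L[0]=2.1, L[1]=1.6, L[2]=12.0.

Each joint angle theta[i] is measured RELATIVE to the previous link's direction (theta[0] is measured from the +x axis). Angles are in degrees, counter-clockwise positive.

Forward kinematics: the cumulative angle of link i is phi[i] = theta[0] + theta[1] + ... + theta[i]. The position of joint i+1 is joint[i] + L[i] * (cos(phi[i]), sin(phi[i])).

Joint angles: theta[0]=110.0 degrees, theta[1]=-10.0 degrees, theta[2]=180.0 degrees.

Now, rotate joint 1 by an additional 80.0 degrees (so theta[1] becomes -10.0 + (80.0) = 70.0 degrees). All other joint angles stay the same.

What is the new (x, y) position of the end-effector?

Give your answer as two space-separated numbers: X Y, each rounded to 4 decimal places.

Answer: 9.6818 1.9734

Derivation:
joint[0] = (0.0000, 0.0000)  (base)
link 0: phi[0] = 110 = 110 deg
  cos(110 deg) = -0.3420, sin(110 deg) = 0.9397
  joint[1] = (0.0000, 0.0000) + 2.1 * (-0.3420, 0.9397) = (0.0000 + -0.7182, 0.0000 + 1.9734) = (-0.7182, 1.9734)
link 1: phi[1] = 110 + 70 = 180 deg
  cos(180 deg) = -1.0000, sin(180 deg) = 0.0000
  joint[2] = (-0.7182, 1.9734) + 1.6 * (-1.0000, 0.0000) = (-0.7182 + -1.6000, 1.9734 + 0.0000) = (-2.3182, 1.9734)
link 2: phi[2] = 110 + 70 + 180 = 360 deg
  cos(360 deg) = 1.0000, sin(360 deg) = -0.0000
  joint[3] = (-2.3182, 1.9734) + 12 * (1.0000, -0.0000) = (-2.3182 + 12.0000, 1.9734 + -0.0000) = (9.6818, 1.9734)
End effector: (9.6818, 1.9734)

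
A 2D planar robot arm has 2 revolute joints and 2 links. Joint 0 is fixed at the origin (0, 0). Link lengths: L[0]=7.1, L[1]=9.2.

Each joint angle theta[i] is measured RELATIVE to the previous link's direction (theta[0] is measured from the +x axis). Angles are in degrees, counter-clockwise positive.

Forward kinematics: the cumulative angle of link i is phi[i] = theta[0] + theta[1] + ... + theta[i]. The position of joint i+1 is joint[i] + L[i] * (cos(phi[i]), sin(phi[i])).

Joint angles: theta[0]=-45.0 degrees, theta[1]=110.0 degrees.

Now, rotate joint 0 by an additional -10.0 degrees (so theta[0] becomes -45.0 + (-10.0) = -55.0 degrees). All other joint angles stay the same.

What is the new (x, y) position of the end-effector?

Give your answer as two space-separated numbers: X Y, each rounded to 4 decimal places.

joint[0] = (0.0000, 0.0000)  (base)
link 0: phi[0] = -55 = -55 deg
  cos(-55 deg) = 0.5736, sin(-55 deg) = -0.8192
  joint[1] = (0.0000, 0.0000) + 7.1 * (0.5736, -0.8192) = (0.0000 + 4.0724, 0.0000 + -5.8160) = (4.0724, -5.8160)
link 1: phi[1] = -55 + 110 = 55 deg
  cos(55 deg) = 0.5736, sin(55 deg) = 0.8192
  joint[2] = (4.0724, -5.8160) + 9.2 * (0.5736, 0.8192) = (4.0724 + 5.2769, -5.8160 + 7.5362) = (9.3493, 1.7202)
End effector: (9.3493, 1.7202)

Answer: 9.3493 1.7202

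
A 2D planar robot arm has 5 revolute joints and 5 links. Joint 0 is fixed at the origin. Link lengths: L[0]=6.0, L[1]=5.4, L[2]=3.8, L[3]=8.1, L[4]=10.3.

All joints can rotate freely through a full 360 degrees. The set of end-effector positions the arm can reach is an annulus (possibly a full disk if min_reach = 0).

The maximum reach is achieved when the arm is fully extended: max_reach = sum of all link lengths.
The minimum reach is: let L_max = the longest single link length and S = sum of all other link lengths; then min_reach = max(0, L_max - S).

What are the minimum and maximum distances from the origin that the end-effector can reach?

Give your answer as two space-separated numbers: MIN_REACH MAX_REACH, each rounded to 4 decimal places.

Answer: 0.0000 33.6000

Derivation:
Link lengths: [6.0, 5.4, 3.8, 8.1, 10.3]
max_reach = 6 + 5.4 + 3.8 + 8.1 + 10.3 = 33.6
L_max = max([6.0, 5.4, 3.8, 8.1, 10.3]) = 10.3
S (sum of others) = 33.6 - 10.3 = 23.3
min_reach = max(0, 10.3 - 23.3) = max(0, -13) = 0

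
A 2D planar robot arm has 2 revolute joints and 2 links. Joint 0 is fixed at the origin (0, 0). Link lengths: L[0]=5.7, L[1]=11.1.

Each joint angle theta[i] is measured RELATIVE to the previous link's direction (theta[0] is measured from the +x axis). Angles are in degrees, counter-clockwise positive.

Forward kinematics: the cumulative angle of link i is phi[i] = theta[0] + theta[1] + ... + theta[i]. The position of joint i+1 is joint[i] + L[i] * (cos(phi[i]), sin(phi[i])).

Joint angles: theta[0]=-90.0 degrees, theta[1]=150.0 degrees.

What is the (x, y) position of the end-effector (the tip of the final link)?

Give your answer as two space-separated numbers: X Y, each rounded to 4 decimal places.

joint[0] = (0.0000, 0.0000)  (base)
link 0: phi[0] = -90 = -90 deg
  cos(-90 deg) = 0.0000, sin(-90 deg) = -1.0000
  joint[1] = (0.0000, 0.0000) + 5.7 * (0.0000, -1.0000) = (0.0000 + 0.0000, 0.0000 + -5.7000) = (0.0000, -5.7000)
link 1: phi[1] = -90 + 150 = 60 deg
  cos(60 deg) = 0.5000, sin(60 deg) = 0.8660
  joint[2] = (0.0000, -5.7000) + 11.1 * (0.5000, 0.8660) = (0.0000 + 5.5500, -5.7000 + 9.6129) = (5.5500, 3.9129)
End effector: (5.5500, 3.9129)

Answer: 5.5500 3.9129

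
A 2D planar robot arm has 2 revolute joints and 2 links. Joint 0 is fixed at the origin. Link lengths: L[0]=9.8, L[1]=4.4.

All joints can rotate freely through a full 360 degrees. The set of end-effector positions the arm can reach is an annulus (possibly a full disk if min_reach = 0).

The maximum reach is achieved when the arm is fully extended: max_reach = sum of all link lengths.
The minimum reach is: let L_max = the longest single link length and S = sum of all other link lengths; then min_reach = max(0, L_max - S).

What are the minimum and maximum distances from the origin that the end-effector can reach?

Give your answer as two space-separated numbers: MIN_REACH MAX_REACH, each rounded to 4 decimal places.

Answer: 5.4000 14.2000

Derivation:
Link lengths: [9.8, 4.4]
max_reach = 9.8 + 4.4 = 14.2
L_max = max([9.8, 4.4]) = 9.8
S (sum of others) = 14.2 - 9.8 = 4.4
min_reach = max(0, 9.8 - 4.4) = max(0, 5.4) = 5.4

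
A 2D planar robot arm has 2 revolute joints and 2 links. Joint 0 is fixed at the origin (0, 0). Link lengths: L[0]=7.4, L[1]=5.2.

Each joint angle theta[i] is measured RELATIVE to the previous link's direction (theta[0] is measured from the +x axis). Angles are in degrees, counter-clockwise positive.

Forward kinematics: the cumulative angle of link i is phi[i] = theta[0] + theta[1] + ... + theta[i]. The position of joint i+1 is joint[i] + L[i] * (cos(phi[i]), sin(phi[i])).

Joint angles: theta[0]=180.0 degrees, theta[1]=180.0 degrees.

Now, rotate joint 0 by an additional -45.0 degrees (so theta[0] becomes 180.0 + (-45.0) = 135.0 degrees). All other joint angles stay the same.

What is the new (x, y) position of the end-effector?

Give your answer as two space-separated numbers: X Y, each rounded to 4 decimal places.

joint[0] = (0.0000, 0.0000)  (base)
link 0: phi[0] = 135 = 135 deg
  cos(135 deg) = -0.7071, sin(135 deg) = 0.7071
  joint[1] = (0.0000, 0.0000) + 7.4 * (-0.7071, 0.7071) = (0.0000 + -5.2326, 0.0000 + 5.2326) = (-5.2326, 5.2326)
link 1: phi[1] = 135 + 180 = 315 deg
  cos(315 deg) = 0.7071, sin(315 deg) = -0.7071
  joint[2] = (-5.2326, 5.2326) + 5.2 * (0.7071, -0.7071) = (-5.2326 + 3.6770, 5.2326 + -3.6770) = (-1.5556, 1.5556)
End effector: (-1.5556, 1.5556)

Answer: -1.5556 1.5556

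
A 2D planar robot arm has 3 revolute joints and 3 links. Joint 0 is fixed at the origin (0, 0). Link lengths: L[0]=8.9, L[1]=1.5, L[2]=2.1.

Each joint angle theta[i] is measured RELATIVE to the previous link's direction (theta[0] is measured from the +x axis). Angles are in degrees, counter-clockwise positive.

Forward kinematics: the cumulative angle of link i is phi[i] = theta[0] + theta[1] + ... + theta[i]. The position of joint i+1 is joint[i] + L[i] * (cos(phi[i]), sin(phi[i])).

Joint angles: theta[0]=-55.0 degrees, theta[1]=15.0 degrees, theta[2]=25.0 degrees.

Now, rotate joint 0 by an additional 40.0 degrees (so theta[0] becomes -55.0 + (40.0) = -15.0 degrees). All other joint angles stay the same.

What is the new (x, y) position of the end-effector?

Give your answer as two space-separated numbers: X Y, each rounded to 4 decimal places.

joint[0] = (0.0000, 0.0000)  (base)
link 0: phi[0] = -15 = -15 deg
  cos(-15 deg) = 0.9659, sin(-15 deg) = -0.2588
  joint[1] = (0.0000, 0.0000) + 8.9 * (0.9659, -0.2588) = (0.0000 + 8.5967, 0.0000 + -2.3035) = (8.5967, -2.3035)
link 1: phi[1] = -15 + 15 = 0 deg
  cos(0 deg) = 1.0000, sin(0 deg) = 0.0000
  joint[2] = (8.5967, -2.3035) + 1.5 * (1.0000, 0.0000) = (8.5967 + 1.5000, -2.3035 + 0.0000) = (10.0967, -2.3035)
link 2: phi[2] = -15 + 15 + 25 = 25 deg
  cos(25 deg) = 0.9063, sin(25 deg) = 0.4226
  joint[3] = (10.0967, -2.3035) + 2.1 * (0.9063, 0.4226) = (10.0967 + 1.9032, -2.3035 + 0.8875) = (12.0000, -1.4160)
End effector: (12.0000, -1.4160)

Answer: 12.0000 -1.4160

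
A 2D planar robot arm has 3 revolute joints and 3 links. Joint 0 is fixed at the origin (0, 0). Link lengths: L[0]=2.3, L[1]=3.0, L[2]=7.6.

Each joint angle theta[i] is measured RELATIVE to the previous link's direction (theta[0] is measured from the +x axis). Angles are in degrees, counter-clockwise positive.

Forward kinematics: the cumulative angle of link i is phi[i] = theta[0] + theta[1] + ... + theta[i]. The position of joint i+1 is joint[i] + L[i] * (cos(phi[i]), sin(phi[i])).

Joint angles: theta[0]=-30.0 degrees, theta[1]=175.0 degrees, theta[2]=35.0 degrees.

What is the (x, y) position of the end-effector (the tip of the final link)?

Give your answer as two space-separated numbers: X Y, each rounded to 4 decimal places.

joint[0] = (0.0000, 0.0000)  (base)
link 0: phi[0] = -30 = -30 deg
  cos(-30 deg) = 0.8660, sin(-30 deg) = -0.5000
  joint[1] = (0.0000, 0.0000) + 2.3 * (0.8660, -0.5000) = (0.0000 + 1.9919, 0.0000 + -1.1500) = (1.9919, -1.1500)
link 1: phi[1] = -30 + 175 = 145 deg
  cos(145 deg) = -0.8192, sin(145 deg) = 0.5736
  joint[2] = (1.9919, -1.1500) + 3 * (-0.8192, 0.5736) = (1.9919 + -2.4575, -1.1500 + 1.7207) = (-0.4656, 0.5707)
link 2: phi[2] = -30 + 175 + 35 = 180 deg
  cos(180 deg) = -1.0000, sin(180 deg) = 0.0000
  joint[3] = (-0.4656, 0.5707) + 7.6 * (-1.0000, 0.0000) = (-0.4656 + -7.6000, 0.5707 + 0.0000) = (-8.0656, 0.5707)
End effector: (-8.0656, 0.5707)

Answer: -8.0656 0.5707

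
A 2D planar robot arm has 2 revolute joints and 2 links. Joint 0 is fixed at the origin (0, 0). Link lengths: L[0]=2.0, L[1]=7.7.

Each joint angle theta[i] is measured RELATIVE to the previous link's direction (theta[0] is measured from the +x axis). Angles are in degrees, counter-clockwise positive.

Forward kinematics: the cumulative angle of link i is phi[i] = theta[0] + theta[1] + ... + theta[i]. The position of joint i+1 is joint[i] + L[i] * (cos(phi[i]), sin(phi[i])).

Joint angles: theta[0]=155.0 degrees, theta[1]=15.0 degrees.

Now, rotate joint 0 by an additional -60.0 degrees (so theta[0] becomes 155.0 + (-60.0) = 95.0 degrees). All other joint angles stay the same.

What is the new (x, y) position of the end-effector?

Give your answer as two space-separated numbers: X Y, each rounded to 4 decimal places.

Answer: -2.8079 9.2280

Derivation:
joint[0] = (0.0000, 0.0000)  (base)
link 0: phi[0] = 95 = 95 deg
  cos(95 deg) = -0.0872, sin(95 deg) = 0.9962
  joint[1] = (0.0000, 0.0000) + 2 * (-0.0872, 0.9962) = (0.0000 + -0.1743, 0.0000 + 1.9924) = (-0.1743, 1.9924)
link 1: phi[1] = 95 + 15 = 110 deg
  cos(110 deg) = -0.3420, sin(110 deg) = 0.9397
  joint[2] = (-0.1743, 1.9924) + 7.7 * (-0.3420, 0.9397) = (-0.1743 + -2.6336, 1.9924 + 7.2356) = (-2.8079, 9.2280)
End effector: (-2.8079, 9.2280)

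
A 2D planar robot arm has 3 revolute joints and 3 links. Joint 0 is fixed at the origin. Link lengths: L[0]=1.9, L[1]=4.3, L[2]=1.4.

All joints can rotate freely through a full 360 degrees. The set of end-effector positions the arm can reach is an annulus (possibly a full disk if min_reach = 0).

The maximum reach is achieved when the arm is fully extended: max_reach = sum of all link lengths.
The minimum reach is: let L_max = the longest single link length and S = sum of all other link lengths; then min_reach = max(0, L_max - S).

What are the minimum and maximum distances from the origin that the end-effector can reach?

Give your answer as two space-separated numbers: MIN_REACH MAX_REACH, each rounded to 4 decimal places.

Link lengths: [1.9, 4.3, 1.4]
max_reach = 1.9 + 4.3 + 1.4 = 7.6
L_max = max([1.9, 4.3, 1.4]) = 4.3
S (sum of others) = 7.6 - 4.3 = 3.3
min_reach = max(0, 4.3 - 3.3) = max(0, 1) = 1

Answer: 1.0000 7.6000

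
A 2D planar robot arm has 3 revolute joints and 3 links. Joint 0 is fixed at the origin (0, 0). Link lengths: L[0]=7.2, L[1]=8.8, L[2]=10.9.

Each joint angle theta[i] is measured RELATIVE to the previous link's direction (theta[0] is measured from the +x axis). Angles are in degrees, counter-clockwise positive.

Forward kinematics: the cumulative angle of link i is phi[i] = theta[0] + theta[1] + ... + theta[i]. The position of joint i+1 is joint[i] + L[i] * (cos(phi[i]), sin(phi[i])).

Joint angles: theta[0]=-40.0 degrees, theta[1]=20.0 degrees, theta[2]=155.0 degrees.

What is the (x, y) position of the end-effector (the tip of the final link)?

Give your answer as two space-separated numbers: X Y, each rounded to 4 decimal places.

Answer: 6.0774 0.0696

Derivation:
joint[0] = (0.0000, 0.0000)  (base)
link 0: phi[0] = -40 = -40 deg
  cos(-40 deg) = 0.7660, sin(-40 deg) = -0.6428
  joint[1] = (0.0000, 0.0000) + 7.2 * (0.7660, -0.6428) = (0.0000 + 5.5155, 0.0000 + -4.6281) = (5.5155, -4.6281)
link 1: phi[1] = -40 + 20 = -20 deg
  cos(-20 deg) = 0.9397, sin(-20 deg) = -0.3420
  joint[2] = (5.5155, -4.6281) + 8.8 * (0.9397, -0.3420) = (5.5155 + 8.2693, -4.6281 + -3.0098) = (13.7848, -7.6378)
link 2: phi[2] = -40 + 20 + 155 = 135 deg
  cos(135 deg) = -0.7071, sin(135 deg) = 0.7071
  joint[3] = (13.7848, -7.6378) + 10.9 * (-0.7071, 0.7071) = (13.7848 + -7.7075, -7.6378 + 7.7075) = (6.0774, 0.0696)
End effector: (6.0774, 0.0696)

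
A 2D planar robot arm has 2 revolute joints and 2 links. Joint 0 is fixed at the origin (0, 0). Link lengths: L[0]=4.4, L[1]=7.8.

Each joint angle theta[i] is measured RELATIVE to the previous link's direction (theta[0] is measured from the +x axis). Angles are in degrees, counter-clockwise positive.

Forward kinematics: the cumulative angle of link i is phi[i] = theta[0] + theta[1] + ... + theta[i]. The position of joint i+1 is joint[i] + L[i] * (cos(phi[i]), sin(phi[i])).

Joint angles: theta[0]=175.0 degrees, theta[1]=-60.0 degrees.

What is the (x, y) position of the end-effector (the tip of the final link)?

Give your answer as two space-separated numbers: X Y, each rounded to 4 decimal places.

Answer: -7.6797 7.4527

Derivation:
joint[0] = (0.0000, 0.0000)  (base)
link 0: phi[0] = 175 = 175 deg
  cos(175 deg) = -0.9962, sin(175 deg) = 0.0872
  joint[1] = (0.0000, 0.0000) + 4.4 * (-0.9962, 0.0872) = (0.0000 + -4.3833, 0.0000 + 0.3835) = (-4.3833, 0.3835)
link 1: phi[1] = 175 + -60 = 115 deg
  cos(115 deg) = -0.4226, sin(115 deg) = 0.9063
  joint[2] = (-4.3833, 0.3835) + 7.8 * (-0.4226, 0.9063) = (-4.3833 + -3.2964, 0.3835 + 7.0692) = (-7.6797, 7.4527)
End effector: (-7.6797, 7.4527)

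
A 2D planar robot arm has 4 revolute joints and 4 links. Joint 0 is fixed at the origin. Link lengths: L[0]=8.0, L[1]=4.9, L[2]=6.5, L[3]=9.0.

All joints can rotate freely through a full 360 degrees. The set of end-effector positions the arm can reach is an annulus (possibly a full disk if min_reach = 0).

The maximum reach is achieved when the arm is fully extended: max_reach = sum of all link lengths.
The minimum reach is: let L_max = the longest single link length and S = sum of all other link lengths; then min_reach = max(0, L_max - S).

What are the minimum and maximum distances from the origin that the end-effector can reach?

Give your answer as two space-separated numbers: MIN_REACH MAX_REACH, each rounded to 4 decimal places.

Link lengths: [8.0, 4.9, 6.5, 9.0]
max_reach = 8 + 4.9 + 6.5 + 9 = 28.4
L_max = max([8.0, 4.9, 6.5, 9.0]) = 9
S (sum of others) = 28.4 - 9 = 19.4
min_reach = max(0, 9 - 19.4) = max(0, -10.4) = 0

Answer: 0.0000 28.4000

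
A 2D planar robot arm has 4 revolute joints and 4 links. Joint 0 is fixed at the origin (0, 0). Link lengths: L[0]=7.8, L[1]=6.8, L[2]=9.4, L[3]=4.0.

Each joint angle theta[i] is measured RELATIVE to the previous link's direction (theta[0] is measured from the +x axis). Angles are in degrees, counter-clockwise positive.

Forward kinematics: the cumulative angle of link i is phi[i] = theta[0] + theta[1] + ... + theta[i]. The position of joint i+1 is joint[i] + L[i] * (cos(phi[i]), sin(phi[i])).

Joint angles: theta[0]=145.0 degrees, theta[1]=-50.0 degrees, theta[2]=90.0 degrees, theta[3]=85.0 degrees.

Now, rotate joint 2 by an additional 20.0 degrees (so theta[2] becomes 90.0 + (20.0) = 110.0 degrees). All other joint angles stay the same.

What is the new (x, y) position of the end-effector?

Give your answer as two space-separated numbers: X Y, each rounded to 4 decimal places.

Answer: -14.1333 3.5166

Derivation:
joint[0] = (0.0000, 0.0000)  (base)
link 0: phi[0] = 145 = 145 deg
  cos(145 deg) = -0.8192, sin(145 deg) = 0.5736
  joint[1] = (0.0000, 0.0000) + 7.8 * (-0.8192, 0.5736) = (0.0000 + -6.3894, 0.0000 + 4.4739) = (-6.3894, 4.4739)
link 1: phi[1] = 145 + -50 = 95 deg
  cos(95 deg) = -0.0872, sin(95 deg) = 0.9962
  joint[2] = (-6.3894, 4.4739) + 6.8 * (-0.0872, 0.9962) = (-6.3894 + -0.5927, 4.4739 + 6.7741) = (-6.9820, 11.2480)
link 2: phi[2] = 145 + -50 + 110 = 205 deg
  cos(205 deg) = -0.9063, sin(205 deg) = -0.4226
  joint[3] = (-6.9820, 11.2480) + 9.4 * (-0.9063, -0.4226) = (-6.9820 + -8.5193, 11.2480 + -3.9726) = (-15.5013, 7.2754)
link 3: phi[3] = 145 + -50 + 110 + 85 = 290 deg
  cos(290 deg) = 0.3420, sin(290 deg) = -0.9397
  joint[4] = (-15.5013, 7.2754) + 4 * (0.3420, -0.9397) = (-15.5013 + 1.3681, 7.2754 + -3.7588) = (-14.1333, 3.5166)
End effector: (-14.1333, 3.5166)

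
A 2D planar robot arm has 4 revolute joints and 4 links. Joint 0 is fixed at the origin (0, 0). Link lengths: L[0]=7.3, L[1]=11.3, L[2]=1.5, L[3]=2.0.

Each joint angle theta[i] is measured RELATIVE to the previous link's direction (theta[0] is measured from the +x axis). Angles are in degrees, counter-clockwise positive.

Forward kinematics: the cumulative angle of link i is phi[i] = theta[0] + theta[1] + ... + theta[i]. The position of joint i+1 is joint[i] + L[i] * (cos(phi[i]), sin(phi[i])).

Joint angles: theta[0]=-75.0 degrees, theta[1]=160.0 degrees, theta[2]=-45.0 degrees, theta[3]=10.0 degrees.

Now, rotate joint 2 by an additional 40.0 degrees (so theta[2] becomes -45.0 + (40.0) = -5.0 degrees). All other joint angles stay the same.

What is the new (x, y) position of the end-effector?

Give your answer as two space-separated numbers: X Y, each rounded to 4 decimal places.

Answer: 3.1347 7.6830

Derivation:
joint[0] = (0.0000, 0.0000)  (base)
link 0: phi[0] = -75 = -75 deg
  cos(-75 deg) = 0.2588, sin(-75 deg) = -0.9659
  joint[1] = (0.0000, 0.0000) + 7.3 * (0.2588, -0.9659) = (0.0000 + 1.8894, 0.0000 + -7.0513) = (1.8894, -7.0513)
link 1: phi[1] = -75 + 160 = 85 deg
  cos(85 deg) = 0.0872, sin(85 deg) = 0.9962
  joint[2] = (1.8894, -7.0513) + 11.3 * (0.0872, 0.9962) = (1.8894 + 0.9849, -7.0513 + 11.2570) = (2.8742, 4.2057)
link 2: phi[2] = -75 + 160 + -5 = 80 deg
  cos(80 deg) = 0.1736, sin(80 deg) = 0.9848
  joint[3] = (2.8742, 4.2057) + 1.5 * (0.1736, 0.9848) = (2.8742 + 0.2605, 4.2057 + 1.4772) = (3.1347, 5.6830)
link 3: phi[3] = -75 + 160 + -5 + 10 = 90 deg
  cos(90 deg) = 0.0000, sin(90 deg) = 1.0000
  joint[4] = (3.1347, 5.6830) + 2 * (0.0000, 1.0000) = (3.1347 + 0.0000, 5.6830 + 2.0000) = (3.1347, 7.6830)
End effector: (3.1347, 7.6830)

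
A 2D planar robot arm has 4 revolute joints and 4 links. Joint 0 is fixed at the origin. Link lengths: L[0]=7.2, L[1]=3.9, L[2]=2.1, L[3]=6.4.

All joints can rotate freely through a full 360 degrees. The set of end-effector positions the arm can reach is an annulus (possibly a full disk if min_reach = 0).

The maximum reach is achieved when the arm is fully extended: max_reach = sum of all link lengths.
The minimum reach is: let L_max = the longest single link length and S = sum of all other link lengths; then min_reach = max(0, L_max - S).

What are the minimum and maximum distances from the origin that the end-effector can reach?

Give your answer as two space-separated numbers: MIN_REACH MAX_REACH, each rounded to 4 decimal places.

Link lengths: [7.2, 3.9, 2.1, 6.4]
max_reach = 7.2 + 3.9 + 2.1 + 6.4 = 19.6
L_max = max([7.2, 3.9, 2.1, 6.4]) = 7.2
S (sum of others) = 19.6 - 7.2 = 12.4
min_reach = max(0, 7.2 - 12.4) = max(0, -5.2) = 0

Answer: 0.0000 19.6000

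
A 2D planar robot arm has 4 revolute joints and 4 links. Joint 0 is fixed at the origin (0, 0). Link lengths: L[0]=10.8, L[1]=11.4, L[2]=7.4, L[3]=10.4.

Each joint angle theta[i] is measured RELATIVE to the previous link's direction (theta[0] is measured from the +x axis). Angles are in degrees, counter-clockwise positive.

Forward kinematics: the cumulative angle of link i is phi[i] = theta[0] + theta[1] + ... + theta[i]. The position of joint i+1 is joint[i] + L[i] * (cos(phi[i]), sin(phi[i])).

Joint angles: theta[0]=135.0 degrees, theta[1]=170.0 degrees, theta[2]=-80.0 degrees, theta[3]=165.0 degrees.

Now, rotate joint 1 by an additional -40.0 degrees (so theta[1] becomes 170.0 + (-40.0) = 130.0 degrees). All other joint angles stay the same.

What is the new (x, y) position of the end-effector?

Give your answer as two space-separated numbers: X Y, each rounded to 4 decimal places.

Answer: -5.7602 -6.1708

Derivation:
joint[0] = (0.0000, 0.0000)  (base)
link 0: phi[0] = 135 = 135 deg
  cos(135 deg) = -0.7071, sin(135 deg) = 0.7071
  joint[1] = (0.0000, 0.0000) + 10.8 * (-0.7071, 0.7071) = (0.0000 + -7.6368, 0.0000 + 7.6368) = (-7.6368, 7.6368)
link 1: phi[1] = 135 + 130 = 265 deg
  cos(265 deg) = -0.0872, sin(265 deg) = -0.9962
  joint[2] = (-7.6368, 7.6368) + 11.4 * (-0.0872, -0.9962) = (-7.6368 + -0.9936, 7.6368 + -11.3566) = (-8.6303, -3.7199)
link 2: phi[2] = 135 + 130 + -80 = 185 deg
  cos(185 deg) = -0.9962, sin(185 deg) = -0.0872
  joint[3] = (-8.6303, -3.7199) + 7.4 * (-0.9962, -0.0872) = (-8.6303 + -7.3718, -3.7199 + -0.6450) = (-16.0022, -4.3648)
link 3: phi[3] = 135 + 130 + -80 + 165 = 350 deg
  cos(350 deg) = 0.9848, sin(350 deg) = -0.1736
  joint[4] = (-16.0022, -4.3648) + 10.4 * (0.9848, -0.1736) = (-16.0022 + 10.2420, -4.3648 + -1.8059) = (-5.7602, -6.1708)
End effector: (-5.7602, -6.1708)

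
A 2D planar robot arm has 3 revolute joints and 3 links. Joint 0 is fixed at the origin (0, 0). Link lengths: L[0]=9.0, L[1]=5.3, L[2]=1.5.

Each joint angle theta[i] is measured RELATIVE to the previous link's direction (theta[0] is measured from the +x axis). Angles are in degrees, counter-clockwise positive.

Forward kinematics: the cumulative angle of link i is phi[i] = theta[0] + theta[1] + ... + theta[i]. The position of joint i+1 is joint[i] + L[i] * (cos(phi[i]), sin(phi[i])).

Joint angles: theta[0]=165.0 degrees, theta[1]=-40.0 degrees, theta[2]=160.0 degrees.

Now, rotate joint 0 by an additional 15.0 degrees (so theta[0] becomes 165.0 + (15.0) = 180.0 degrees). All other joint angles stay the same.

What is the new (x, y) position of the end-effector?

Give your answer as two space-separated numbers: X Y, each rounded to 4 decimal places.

joint[0] = (0.0000, 0.0000)  (base)
link 0: phi[0] = 180 = 180 deg
  cos(180 deg) = -1.0000, sin(180 deg) = 0.0000
  joint[1] = (0.0000, 0.0000) + 9 * (-1.0000, 0.0000) = (0.0000 + -9.0000, 0.0000 + 0.0000) = (-9.0000, 0.0000)
link 1: phi[1] = 180 + -40 = 140 deg
  cos(140 deg) = -0.7660, sin(140 deg) = 0.6428
  joint[2] = (-9.0000, 0.0000) + 5.3 * (-0.7660, 0.6428) = (-9.0000 + -4.0600, 0.0000 + 3.4068) = (-13.0600, 3.4068)
link 2: phi[2] = 180 + -40 + 160 = 300 deg
  cos(300 deg) = 0.5000, sin(300 deg) = -0.8660
  joint[3] = (-13.0600, 3.4068) + 1.5 * (0.5000, -0.8660) = (-13.0600 + 0.7500, 3.4068 + -1.2990) = (-12.3100, 2.1077)
End effector: (-12.3100, 2.1077)

Answer: -12.3100 2.1077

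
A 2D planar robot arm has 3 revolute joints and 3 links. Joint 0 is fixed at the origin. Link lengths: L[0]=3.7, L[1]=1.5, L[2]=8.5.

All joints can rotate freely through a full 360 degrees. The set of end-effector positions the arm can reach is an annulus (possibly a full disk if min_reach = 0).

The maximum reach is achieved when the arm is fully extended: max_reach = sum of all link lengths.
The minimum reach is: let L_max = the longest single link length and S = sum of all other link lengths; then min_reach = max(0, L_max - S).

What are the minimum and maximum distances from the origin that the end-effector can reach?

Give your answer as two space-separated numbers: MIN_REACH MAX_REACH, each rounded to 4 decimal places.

Answer: 3.3000 13.7000

Derivation:
Link lengths: [3.7, 1.5, 8.5]
max_reach = 3.7 + 1.5 + 8.5 = 13.7
L_max = max([3.7, 1.5, 8.5]) = 8.5
S (sum of others) = 13.7 - 8.5 = 5.2
min_reach = max(0, 8.5 - 5.2) = max(0, 3.3) = 3.3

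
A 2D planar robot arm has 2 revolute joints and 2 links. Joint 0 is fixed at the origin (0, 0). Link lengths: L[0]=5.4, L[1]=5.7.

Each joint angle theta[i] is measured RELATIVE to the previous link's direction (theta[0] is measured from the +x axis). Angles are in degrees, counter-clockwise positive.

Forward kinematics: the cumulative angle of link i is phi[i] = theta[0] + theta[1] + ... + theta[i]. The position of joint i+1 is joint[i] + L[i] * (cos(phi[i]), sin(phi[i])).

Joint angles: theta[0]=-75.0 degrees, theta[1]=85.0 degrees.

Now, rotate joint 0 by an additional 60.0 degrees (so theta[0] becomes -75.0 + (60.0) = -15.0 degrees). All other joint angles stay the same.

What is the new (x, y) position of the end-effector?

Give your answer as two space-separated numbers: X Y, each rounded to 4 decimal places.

Answer: 7.1655 3.9586

Derivation:
joint[0] = (0.0000, 0.0000)  (base)
link 0: phi[0] = -15 = -15 deg
  cos(-15 deg) = 0.9659, sin(-15 deg) = -0.2588
  joint[1] = (0.0000, 0.0000) + 5.4 * (0.9659, -0.2588) = (0.0000 + 5.2160, 0.0000 + -1.3976) = (5.2160, -1.3976)
link 1: phi[1] = -15 + 85 = 70 deg
  cos(70 deg) = 0.3420, sin(70 deg) = 0.9397
  joint[2] = (5.2160, -1.3976) + 5.7 * (0.3420, 0.9397) = (5.2160 + 1.9495, -1.3976 + 5.3562) = (7.1655, 3.9586)
End effector: (7.1655, 3.9586)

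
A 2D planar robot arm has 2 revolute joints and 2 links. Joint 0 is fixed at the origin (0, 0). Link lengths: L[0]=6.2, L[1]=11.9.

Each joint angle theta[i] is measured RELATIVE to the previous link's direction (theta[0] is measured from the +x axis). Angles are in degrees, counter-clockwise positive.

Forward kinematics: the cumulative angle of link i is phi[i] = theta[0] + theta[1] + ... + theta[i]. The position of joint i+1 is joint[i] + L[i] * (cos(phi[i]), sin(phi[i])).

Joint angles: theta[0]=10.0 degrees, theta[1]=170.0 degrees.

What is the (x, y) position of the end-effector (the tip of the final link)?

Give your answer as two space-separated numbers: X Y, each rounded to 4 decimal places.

Answer: -5.7942 1.0766

Derivation:
joint[0] = (0.0000, 0.0000)  (base)
link 0: phi[0] = 10 = 10 deg
  cos(10 deg) = 0.9848, sin(10 deg) = 0.1736
  joint[1] = (0.0000, 0.0000) + 6.2 * (0.9848, 0.1736) = (0.0000 + 6.1058, 0.0000 + 1.0766) = (6.1058, 1.0766)
link 1: phi[1] = 10 + 170 = 180 deg
  cos(180 deg) = -1.0000, sin(180 deg) = 0.0000
  joint[2] = (6.1058, 1.0766) + 11.9 * (-1.0000, 0.0000) = (6.1058 + -11.9000, 1.0766 + 0.0000) = (-5.7942, 1.0766)
End effector: (-5.7942, 1.0766)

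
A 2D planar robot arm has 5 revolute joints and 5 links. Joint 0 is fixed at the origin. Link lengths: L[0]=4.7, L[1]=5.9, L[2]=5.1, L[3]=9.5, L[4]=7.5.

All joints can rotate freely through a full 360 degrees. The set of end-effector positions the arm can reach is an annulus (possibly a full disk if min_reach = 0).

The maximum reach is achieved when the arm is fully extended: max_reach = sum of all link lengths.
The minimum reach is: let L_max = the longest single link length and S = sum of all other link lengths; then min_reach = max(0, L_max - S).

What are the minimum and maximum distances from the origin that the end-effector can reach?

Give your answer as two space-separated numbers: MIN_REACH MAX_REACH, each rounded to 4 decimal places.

Answer: 0.0000 32.7000

Derivation:
Link lengths: [4.7, 5.9, 5.1, 9.5, 7.5]
max_reach = 4.7 + 5.9 + 5.1 + 9.5 + 7.5 = 32.7
L_max = max([4.7, 5.9, 5.1, 9.5, 7.5]) = 9.5
S (sum of others) = 32.7 - 9.5 = 23.2
min_reach = max(0, 9.5 - 23.2) = max(0, -13.7) = 0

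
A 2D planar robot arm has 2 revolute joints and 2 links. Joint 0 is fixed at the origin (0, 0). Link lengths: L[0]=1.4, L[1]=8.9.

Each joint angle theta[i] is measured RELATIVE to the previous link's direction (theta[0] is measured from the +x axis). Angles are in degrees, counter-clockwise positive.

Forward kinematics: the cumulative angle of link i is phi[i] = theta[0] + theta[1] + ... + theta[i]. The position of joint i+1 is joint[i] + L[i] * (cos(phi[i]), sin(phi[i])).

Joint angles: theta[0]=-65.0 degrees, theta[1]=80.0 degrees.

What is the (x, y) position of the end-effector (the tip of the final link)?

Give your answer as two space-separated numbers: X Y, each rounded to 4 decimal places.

joint[0] = (0.0000, 0.0000)  (base)
link 0: phi[0] = -65 = -65 deg
  cos(-65 deg) = 0.4226, sin(-65 deg) = -0.9063
  joint[1] = (0.0000, 0.0000) + 1.4 * (0.4226, -0.9063) = (0.0000 + 0.5917, 0.0000 + -1.2688) = (0.5917, -1.2688)
link 1: phi[1] = -65 + 80 = 15 deg
  cos(15 deg) = 0.9659, sin(15 deg) = 0.2588
  joint[2] = (0.5917, -1.2688) + 8.9 * (0.9659, 0.2588) = (0.5917 + 8.5967, -1.2688 + 2.3035) = (9.1884, 1.0347)
End effector: (9.1884, 1.0347)

Answer: 9.1884 1.0347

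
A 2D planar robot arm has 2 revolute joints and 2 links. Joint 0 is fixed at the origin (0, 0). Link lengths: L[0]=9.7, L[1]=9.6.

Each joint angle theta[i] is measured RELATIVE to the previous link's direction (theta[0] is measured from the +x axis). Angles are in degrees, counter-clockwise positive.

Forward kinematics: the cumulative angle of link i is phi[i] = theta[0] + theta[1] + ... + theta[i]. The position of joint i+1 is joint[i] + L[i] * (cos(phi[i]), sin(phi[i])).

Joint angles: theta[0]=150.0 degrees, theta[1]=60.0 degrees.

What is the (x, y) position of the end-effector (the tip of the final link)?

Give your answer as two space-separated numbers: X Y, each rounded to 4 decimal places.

joint[0] = (0.0000, 0.0000)  (base)
link 0: phi[0] = 150 = 150 deg
  cos(150 deg) = -0.8660, sin(150 deg) = 0.5000
  joint[1] = (0.0000, 0.0000) + 9.7 * (-0.8660, 0.5000) = (0.0000 + -8.4004, 0.0000 + 4.8500) = (-8.4004, 4.8500)
link 1: phi[1] = 150 + 60 = 210 deg
  cos(210 deg) = -0.8660, sin(210 deg) = -0.5000
  joint[2] = (-8.4004, 4.8500) + 9.6 * (-0.8660, -0.5000) = (-8.4004 + -8.3138, 4.8500 + -4.8000) = (-16.7143, 0.0500)
End effector: (-16.7143, 0.0500)

Answer: -16.7143 0.0500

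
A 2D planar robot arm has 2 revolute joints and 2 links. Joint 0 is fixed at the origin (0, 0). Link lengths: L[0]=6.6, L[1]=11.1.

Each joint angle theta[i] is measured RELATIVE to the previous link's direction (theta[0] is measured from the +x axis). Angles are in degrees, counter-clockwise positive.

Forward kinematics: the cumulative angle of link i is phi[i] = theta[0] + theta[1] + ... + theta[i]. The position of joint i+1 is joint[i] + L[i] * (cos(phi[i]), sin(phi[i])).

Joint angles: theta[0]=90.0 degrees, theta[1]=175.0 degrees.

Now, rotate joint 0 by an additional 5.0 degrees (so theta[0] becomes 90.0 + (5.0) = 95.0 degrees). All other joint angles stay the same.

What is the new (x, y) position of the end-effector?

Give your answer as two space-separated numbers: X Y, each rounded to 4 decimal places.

Answer: -0.5752 -4.5251

Derivation:
joint[0] = (0.0000, 0.0000)  (base)
link 0: phi[0] = 95 = 95 deg
  cos(95 deg) = -0.0872, sin(95 deg) = 0.9962
  joint[1] = (0.0000, 0.0000) + 6.6 * (-0.0872, 0.9962) = (0.0000 + -0.5752, 0.0000 + 6.5749) = (-0.5752, 6.5749)
link 1: phi[1] = 95 + 175 = 270 deg
  cos(270 deg) = -0.0000, sin(270 deg) = -1.0000
  joint[2] = (-0.5752, 6.5749) + 11.1 * (-0.0000, -1.0000) = (-0.5752 + -0.0000, 6.5749 + -11.1000) = (-0.5752, -4.5251)
End effector: (-0.5752, -4.5251)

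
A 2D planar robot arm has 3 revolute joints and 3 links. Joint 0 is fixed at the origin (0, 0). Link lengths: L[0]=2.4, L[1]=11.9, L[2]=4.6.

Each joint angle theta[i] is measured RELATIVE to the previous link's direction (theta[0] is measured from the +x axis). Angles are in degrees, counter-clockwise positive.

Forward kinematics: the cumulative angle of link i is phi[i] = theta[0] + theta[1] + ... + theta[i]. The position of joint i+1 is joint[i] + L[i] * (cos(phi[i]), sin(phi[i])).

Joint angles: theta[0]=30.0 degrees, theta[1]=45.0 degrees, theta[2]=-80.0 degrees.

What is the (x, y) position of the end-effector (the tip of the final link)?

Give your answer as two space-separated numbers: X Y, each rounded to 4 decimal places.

joint[0] = (0.0000, 0.0000)  (base)
link 0: phi[0] = 30 = 30 deg
  cos(30 deg) = 0.8660, sin(30 deg) = 0.5000
  joint[1] = (0.0000, 0.0000) + 2.4 * (0.8660, 0.5000) = (0.0000 + 2.0785, 0.0000 + 1.2000) = (2.0785, 1.2000)
link 1: phi[1] = 30 + 45 = 75 deg
  cos(75 deg) = 0.2588, sin(75 deg) = 0.9659
  joint[2] = (2.0785, 1.2000) + 11.9 * (0.2588, 0.9659) = (2.0785 + 3.0799, 1.2000 + 11.4945) = (5.1584, 12.6945)
link 2: phi[2] = 30 + 45 + -80 = -5 deg
  cos(-5 deg) = 0.9962, sin(-5 deg) = -0.0872
  joint[3] = (5.1584, 12.6945) + 4.6 * (0.9962, -0.0872) = (5.1584 + 4.5825, 12.6945 + -0.4009) = (9.7409, 12.2936)
End effector: (9.7409, 12.2936)

Answer: 9.7409 12.2936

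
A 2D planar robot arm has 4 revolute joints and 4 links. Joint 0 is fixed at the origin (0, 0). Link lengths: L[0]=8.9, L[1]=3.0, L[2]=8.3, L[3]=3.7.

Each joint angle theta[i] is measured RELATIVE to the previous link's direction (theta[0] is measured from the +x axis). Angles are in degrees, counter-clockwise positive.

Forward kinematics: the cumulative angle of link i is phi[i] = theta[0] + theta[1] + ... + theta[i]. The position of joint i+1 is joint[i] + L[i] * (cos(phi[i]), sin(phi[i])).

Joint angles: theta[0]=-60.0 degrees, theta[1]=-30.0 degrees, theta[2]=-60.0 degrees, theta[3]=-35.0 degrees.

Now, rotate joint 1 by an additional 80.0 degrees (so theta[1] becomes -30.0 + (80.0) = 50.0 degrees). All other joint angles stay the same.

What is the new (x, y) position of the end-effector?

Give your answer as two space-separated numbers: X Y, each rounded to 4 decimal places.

Answer: 9.2856 -19.6019

Derivation:
joint[0] = (0.0000, 0.0000)  (base)
link 0: phi[0] = -60 = -60 deg
  cos(-60 deg) = 0.5000, sin(-60 deg) = -0.8660
  joint[1] = (0.0000, 0.0000) + 8.9 * (0.5000, -0.8660) = (0.0000 + 4.4500, 0.0000 + -7.7076) = (4.4500, -7.7076)
link 1: phi[1] = -60 + 50 = -10 deg
  cos(-10 deg) = 0.9848, sin(-10 deg) = -0.1736
  joint[2] = (4.4500, -7.7076) + 3 * (0.9848, -0.1736) = (4.4500 + 2.9544, -7.7076 + -0.5209) = (7.4044, -8.2286)
link 2: phi[2] = -60 + 50 + -60 = -70 deg
  cos(-70 deg) = 0.3420, sin(-70 deg) = -0.9397
  joint[3] = (7.4044, -8.2286) + 8.3 * (0.3420, -0.9397) = (7.4044 + 2.8388, -8.2286 + -7.7994) = (10.2432, -16.0280)
link 3: phi[3] = -60 + 50 + -60 + -35 = -105 deg
  cos(-105 deg) = -0.2588, sin(-105 deg) = -0.9659
  joint[4] = (10.2432, -16.0280) + 3.7 * (-0.2588, -0.9659) = (10.2432 + -0.9576, -16.0280 + -3.5739) = (9.2856, -19.6019)
End effector: (9.2856, -19.6019)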